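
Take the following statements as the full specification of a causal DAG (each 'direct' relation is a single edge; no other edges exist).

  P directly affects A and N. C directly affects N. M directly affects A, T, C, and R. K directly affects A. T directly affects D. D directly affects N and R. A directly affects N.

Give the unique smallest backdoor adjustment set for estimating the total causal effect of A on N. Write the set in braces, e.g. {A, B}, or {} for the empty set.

Variables eligible for adjustment (non-descendants of A, excluding A and N): {C, D, K, M, P, R, T}.
Backdoor paths from A to N:
  P1: A <- M -> T -> D -> N
  P2: A <- M -> C -> N
  P3: A <- M -> R <- D -> N
  P4: A <- P -> N
The empty set is not sufficient: P1 (A <- M -> T -> D -> N) has no collider blocking it and no conditioned non-collider, so it is open.
Try {M, P}:
  P1: blocked at fork node M ∈ conditioning set.
  P2: blocked at fork node M ∈ conditioning set.
  P3: blocked at fork node M ∈ conditioning set.
  P4: blocked at fork node P ∈ conditioning set.
{M, P} contains no descendant of A and blocks every backdoor path.
Every element of {M, P} is needed (dropping M leaves P1 open; dropping P leaves P4 open), so no proper subset is valid.
Among all size-2 subsets of the eligible variables, only {M, P} blocks every backdoor path, so it is the unique smallest valid adjustment set.

{M, P}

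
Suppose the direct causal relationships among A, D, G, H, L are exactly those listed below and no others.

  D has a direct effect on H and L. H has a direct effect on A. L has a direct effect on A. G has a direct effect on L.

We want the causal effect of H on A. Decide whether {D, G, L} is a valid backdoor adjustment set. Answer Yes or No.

Backdoor paths from H to A (paths whose first edge points into H):
  P1: H <- D -> L -> A
Condition 1 (no descendant of H in the set): holds — descendants of H are {A}; none are in {D, G, L}.
Condition 2 (every backdoor path blocked by {D, G, L}):
  P1: blocked at fork node D ∈ conditioning set.
{D, G, L} satisfies the backdoor criterion.

Yes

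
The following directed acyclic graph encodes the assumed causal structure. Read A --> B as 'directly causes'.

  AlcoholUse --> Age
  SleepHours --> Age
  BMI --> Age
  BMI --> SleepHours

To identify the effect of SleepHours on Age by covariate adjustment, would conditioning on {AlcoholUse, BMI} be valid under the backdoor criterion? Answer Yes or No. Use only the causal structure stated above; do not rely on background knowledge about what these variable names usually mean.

Backdoor paths from SleepHours to Age (paths whose first edge points into SleepHours):
  P1: SleepHours <- BMI -> Age
Condition 1 (no descendant of SleepHours in the set): holds — descendants of SleepHours are {Age}; none are in {AlcoholUse, BMI}.
Condition 2 (every backdoor path blocked by {AlcoholUse, BMI}):
  P1: blocked at fork node BMI ∈ conditioning set.
{AlcoholUse, BMI} satisfies the backdoor criterion.

Yes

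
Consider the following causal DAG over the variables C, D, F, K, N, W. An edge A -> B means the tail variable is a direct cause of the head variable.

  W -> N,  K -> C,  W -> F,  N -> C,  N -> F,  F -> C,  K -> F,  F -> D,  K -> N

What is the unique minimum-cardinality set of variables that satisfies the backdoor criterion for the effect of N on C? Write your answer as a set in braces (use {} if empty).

Variables eligible for adjustment (non-descendants of N, excluding N and C): {K, W}.
Backdoor paths from N to C:
  P1: N <- K -> F -> C
  P2: N <- K -> C
  P3: N <- W -> F <- K -> C
  P4: N <- W -> F -> C
The empty set is not sufficient: P1 (N <- K -> F -> C) has no collider blocking it and no conditioned non-collider, so it is open.
Try {K, W}:
  P1: blocked at fork node K ∈ conditioning set.
  P2: blocked at fork node K ∈ conditioning set.
  P3: blocked at fork node W ∈ conditioning set.
  P4: blocked at fork node W ∈ conditioning set.
{K, W} contains no descendant of N and blocks every backdoor path.
Every element of {K, W} is needed (dropping K leaves P1 open; dropping W leaves P4 open), so no proper subset is valid.
Among all size-2 subsets of the eligible variables, only {K, W} blocks every backdoor path, so it is the unique smallest valid adjustment set.

{K, W}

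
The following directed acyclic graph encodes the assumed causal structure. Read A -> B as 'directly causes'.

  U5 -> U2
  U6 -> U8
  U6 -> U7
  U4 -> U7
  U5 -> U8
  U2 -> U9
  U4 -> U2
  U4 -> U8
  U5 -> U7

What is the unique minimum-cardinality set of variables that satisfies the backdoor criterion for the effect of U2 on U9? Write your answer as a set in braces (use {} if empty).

Variables eligible for adjustment (non-descendants of U2, excluding U2 and U9): {U4, U5, U6, U7, U8}.
Backdoor paths from U2 to U9:
  (none)
With no backdoor paths the empty set already satisfies the criterion, and it is trivially minimal.

{}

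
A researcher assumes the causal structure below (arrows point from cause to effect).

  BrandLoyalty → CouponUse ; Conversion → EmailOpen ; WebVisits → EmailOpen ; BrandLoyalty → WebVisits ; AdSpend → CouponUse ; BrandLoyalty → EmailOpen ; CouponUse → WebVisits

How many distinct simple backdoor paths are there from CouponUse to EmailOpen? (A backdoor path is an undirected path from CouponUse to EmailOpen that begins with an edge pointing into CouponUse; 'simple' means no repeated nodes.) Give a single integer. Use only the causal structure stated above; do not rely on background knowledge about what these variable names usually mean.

A backdoor path from CouponUse to EmailOpen is any simple undirected path whose first edge points into CouponUse (i.e. leaves CouponUse via a parent).
Parents of CouponUse: {AdSpend, BrandLoyalty}.
Enumerating:
  P1: CouponUse <- BrandLoyalty -> WebVisits -> EmailOpen
  P2: CouponUse <- BrandLoyalty -> EmailOpen
That exhausts the simple backdoor paths. Count: 2.

2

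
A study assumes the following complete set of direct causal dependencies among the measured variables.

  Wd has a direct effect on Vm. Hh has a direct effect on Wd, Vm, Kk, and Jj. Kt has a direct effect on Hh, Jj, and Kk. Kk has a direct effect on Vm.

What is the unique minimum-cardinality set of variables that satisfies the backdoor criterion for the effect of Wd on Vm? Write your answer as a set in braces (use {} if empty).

{Hh}

Variables eligible for adjustment (non-descendants of Wd, excluding Wd and Vm): {Hh, Jj, Kk, Kt}.
Backdoor paths from Wd to Vm:
  P1: Wd <- Hh <- Kt -> Kk -> Vm
  P2: Wd <- Hh -> Jj <- Kt -> Kk -> Vm
  P3: Wd <- Hh -> Kk -> Vm
  P4: Wd <- Hh -> Vm
The empty set is not sufficient: P1 (Wd <- Hh <- Kt -> Kk -> Vm) has no collider blocking it and no conditioned non-collider, so it is open.
Try {Hh}:
  P1: blocked at chain node Hh ∈ conditioning set.
  P2: blocked at fork node Hh ∈ conditioning set.
  P3: blocked at fork node Hh ∈ conditioning set.
  P4: blocked at fork node Hh ∈ conditioning set.
{Hh} contains no descendant of Wd and blocks every backdoor path.
No other singleton works — e.g. {Kt} leaves P3 open — so {Hh} is the unique smallest valid adjustment set.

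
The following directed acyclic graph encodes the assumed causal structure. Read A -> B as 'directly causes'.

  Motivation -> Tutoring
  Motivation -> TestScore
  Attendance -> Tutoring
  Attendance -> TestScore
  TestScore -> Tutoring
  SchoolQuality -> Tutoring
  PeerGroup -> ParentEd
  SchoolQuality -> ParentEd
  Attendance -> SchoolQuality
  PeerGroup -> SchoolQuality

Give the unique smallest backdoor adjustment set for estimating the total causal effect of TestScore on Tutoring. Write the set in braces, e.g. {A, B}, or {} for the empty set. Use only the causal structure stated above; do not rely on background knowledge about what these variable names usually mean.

Variables eligible for adjustment (non-descendants of TestScore, excluding TestScore and Tutoring): {Attendance, Motivation, ParentEd, PeerGroup, SchoolQuality}.
Backdoor paths from TestScore to Tutoring:
  P1: TestScore <- Motivation -> Tutoring
  P2: TestScore <- Attendance -> SchoolQuality -> Tutoring
  P3: TestScore <- Attendance -> Tutoring
The empty set is not sufficient: P1 (TestScore <- Motivation -> Tutoring) has no collider blocking it and no conditioned non-collider, so it is open.
Try {Attendance, Motivation}:
  P1: blocked at fork node Motivation ∈ conditioning set.
  P2: blocked at fork node Attendance ∈ conditioning set.
  P3: blocked at fork node Attendance ∈ conditioning set.
{Attendance, Motivation} contains no descendant of TestScore and blocks every backdoor path.
Every element of {Attendance, Motivation} is needed (dropping Attendance leaves P2 open; dropping Motivation leaves P1 open), so no proper subset is valid.
Among all size-2 subsets of the eligible variables, only {Attendance, Motivation} blocks every backdoor path, so it is the unique smallest valid adjustment set.

{Attendance, Motivation}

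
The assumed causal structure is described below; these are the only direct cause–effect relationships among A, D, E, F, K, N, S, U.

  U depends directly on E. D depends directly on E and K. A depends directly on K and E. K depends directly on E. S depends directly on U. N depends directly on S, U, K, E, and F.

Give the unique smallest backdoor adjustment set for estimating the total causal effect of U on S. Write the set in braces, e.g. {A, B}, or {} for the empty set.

Variables eligible for adjustment (non-descendants of U, excluding U and S): {A, D, E, F, K}.
Backdoor paths from U to S:
  P1: U <- E -> K -> N <- S
  P2: U <- E -> A <- K -> N <- S
  P3: U <- E -> D <- K -> N <- S
  P4: U <- E -> N <- S
Each backdoor path contains an unconditioned collider, so every path is already blocked with the empty conditioning set:
  P1: blocked at collider N (neither it nor any descendant is in the conditioning set).
  P2: blocked at collider A (neither it nor any descendant is in the conditioning set).
  P3: blocked at collider D (neither it nor any descendant is in the conditioning set).
  P4: blocked at collider N (neither it nor any descendant is in the conditioning set).
The empty set is therefore the unique smallest valid set.

{}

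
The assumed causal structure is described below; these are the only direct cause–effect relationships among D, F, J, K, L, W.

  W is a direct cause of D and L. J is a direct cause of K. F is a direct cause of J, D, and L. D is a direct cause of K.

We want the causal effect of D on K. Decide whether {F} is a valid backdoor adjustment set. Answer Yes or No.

Yes

Backdoor paths from D to K (paths whose first edge points into D):
  P1: D <- F -> J -> K
  P2: D <- W -> L <- F -> J -> K
Condition 1 (no descendant of D in the set): holds — descendants of D are {K}; none are in {F}.
Condition 2 (every backdoor path blocked by {F}):
  P1: blocked at fork node F ∈ conditioning set.
  P2: blocked at collider L (neither it nor any descendant is in the conditioning set).
{F} satisfies the backdoor criterion.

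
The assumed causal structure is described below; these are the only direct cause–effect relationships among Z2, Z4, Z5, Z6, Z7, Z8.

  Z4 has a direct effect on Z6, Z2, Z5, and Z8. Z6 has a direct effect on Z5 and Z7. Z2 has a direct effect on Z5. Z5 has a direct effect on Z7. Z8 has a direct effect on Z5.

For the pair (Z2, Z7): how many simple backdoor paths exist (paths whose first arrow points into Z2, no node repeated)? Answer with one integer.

6

A backdoor path from Z2 to Z7 is any simple undirected path whose first edge points into Z2 (i.e. leaves Z2 via a parent).
Parents of Z2: {Z4}.
Enumerating:
  P1: Z2 <- Z4 -> Z8 -> Z5 <- Z6 -> Z7
  P2: Z2 <- Z4 -> Z8 -> Z5 -> Z7
  P3: Z2 <- Z4 -> Z6 -> Z5 -> Z7
  P4: Z2 <- Z4 -> Z6 -> Z7
  P5: Z2 <- Z4 -> Z5 <- Z6 -> Z7
  P6: Z2 <- Z4 -> Z5 -> Z7
That exhausts the simple backdoor paths. Count: 6.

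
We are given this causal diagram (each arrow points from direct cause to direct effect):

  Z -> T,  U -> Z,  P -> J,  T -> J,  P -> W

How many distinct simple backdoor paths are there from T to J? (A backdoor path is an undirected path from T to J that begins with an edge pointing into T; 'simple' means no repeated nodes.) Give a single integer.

0

A backdoor path from T to J is any simple undirected path whose first edge points into T (i.e. leaves T via a parent).
Parents of T: {Z}.
No simple path from any parent of T reaches J without revisiting T, so there are no backdoor paths.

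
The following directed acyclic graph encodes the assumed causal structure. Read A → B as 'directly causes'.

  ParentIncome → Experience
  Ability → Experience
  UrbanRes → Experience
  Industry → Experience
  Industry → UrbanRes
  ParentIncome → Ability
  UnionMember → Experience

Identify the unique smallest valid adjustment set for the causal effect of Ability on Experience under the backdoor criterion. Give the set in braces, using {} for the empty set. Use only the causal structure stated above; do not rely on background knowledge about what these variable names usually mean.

Variables eligible for adjustment (non-descendants of Ability, excluding Ability and Experience): {Industry, ParentIncome, UnionMember, UrbanRes}.
Backdoor paths from Ability to Experience:
  P1: Ability <- ParentIncome -> Experience
The empty set is not sufficient: P1 (Ability <- ParentIncome -> Experience) has no collider blocking it and no conditioned non-collider, so it is open.
Try {ParentIncome}:
  P1: blocked at fork node ParentIncome ∈ conditioning set.
{ParentIncome} contains no descendant of Ability and blocks every backdoor path.
No other singleton works — e.g. {Industry} leaves P1 open — so {ParentIncome} is the unique smallest valid adjustment set.

{ParentIncome}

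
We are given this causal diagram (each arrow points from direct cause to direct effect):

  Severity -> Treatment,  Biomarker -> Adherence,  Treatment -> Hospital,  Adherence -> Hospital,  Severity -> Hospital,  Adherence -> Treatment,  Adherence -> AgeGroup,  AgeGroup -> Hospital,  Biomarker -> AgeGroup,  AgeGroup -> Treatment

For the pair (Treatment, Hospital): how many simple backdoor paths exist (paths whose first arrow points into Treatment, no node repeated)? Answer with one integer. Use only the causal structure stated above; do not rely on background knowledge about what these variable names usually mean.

A backdoor path from Treatment to Hospital is any simple undirected path whose first edge points into Treatment (i.e. leaves Treatment via a parent).
Parents of Treatment: {Adherence, AgeGroup, Severity}.
Enumerating:
  P1: Treatment <- Adherence <- Biomarker -> AgeGroup -> Hospital
  P2: Treatment <- Adherence -> AgeGroup -> Hospital
  P3: Treatment <- Adherence -> Hospital
  P4: Treatment <- AgeGroup <- Biomarker -> Adherence -> Hospital
  P5: Treatment <- AgeGroup <- Adherence -> Hospital
  P6: Treatment <- AgeGroup -> Hospital
  P7: Treatment <- Severity -> Hospital
That exhausts the simple backdoor paths. Count: 7.

7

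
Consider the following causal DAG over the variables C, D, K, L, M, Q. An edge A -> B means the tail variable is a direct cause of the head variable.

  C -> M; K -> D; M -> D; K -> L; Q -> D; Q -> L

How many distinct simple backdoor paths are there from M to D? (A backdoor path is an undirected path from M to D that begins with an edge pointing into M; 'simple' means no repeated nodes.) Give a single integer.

A backdoor path from M to D is any simple undirected path whose first edge points into M (i.e. leaves M via a parent).
Parents of M: {C}.
No simple path from any parent of M reaches D without revisiting M, so there are no backdoor paths.

0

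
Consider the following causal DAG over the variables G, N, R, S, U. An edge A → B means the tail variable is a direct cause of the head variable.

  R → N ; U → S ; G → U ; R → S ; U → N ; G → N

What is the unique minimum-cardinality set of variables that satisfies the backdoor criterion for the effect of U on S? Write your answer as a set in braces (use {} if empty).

{}

Variables eligible for adjustment (non-descendants of U, excluding U and S): {G, R}.
Backdoor paths from U to S:
  P1: U <- G -> N <- R -> S
Each backdoor path contains an unconditioned collider, so every path is already blocked with the empty conditioning set:
  P1: blocked at collider N (neither it nor any descendant is in the conditioning set).
The empty set is therefore the unique smallest valid set.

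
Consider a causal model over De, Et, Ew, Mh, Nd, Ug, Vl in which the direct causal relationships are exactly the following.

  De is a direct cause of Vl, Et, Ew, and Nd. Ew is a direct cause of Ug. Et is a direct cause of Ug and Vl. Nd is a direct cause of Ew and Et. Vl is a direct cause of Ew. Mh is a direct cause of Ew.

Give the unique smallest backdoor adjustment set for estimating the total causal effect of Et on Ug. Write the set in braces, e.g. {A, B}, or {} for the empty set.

Variables eligible for adjustment (non-descendants of Et, excluding Et and Ug): {De, Mh, Nd}.
Backdoor paths from Et to Ug:
  P1: Et <- De -> Nd -> Ew -> Ug
  P2: Et <- De -> Vl -> Ew -> Ug
  P3: Et <- De -> Ew -> Ug
  P4: Et <- Nd <- De -> Vl -> Ew -> Ug
  P5: Et <- Nd <- De -> Ew -> Ug
  P6: Et <- Nd -> Ew -> Ug
The empty set is not sufficient: P1 (Et <- De -> Nd -> Ew -> Ug) has no collider blocking it and no conditioned non-collider, so it is open.
Try {De, Nd}:
  P1: blocked at fork node De ∈ conditioning set.
  P2: blocked at fork node De ∈ conditioning set.
  P3: blocked at fork node De ∈ conditioning set.
  P4: blocked at chain node Nd ∈ conditioning set.
  P5: blocked at chain node Nd ∈ conditioning set.
  P6: blocked at fork node Nd ∈ conditioning set.
{De, Nd} contains no descendant of Et and blocks every backdoor path.
Every element of {De, Nd} is needed (dropping De leaves P2 open; dropping Nd leaves P6 open), so no proper subset is valid.
Among all size-2 subsets of the eligible variables, only {De, Nd} blocks every backdoor path, so it is the unique smallest valid adjustment set.

{De, Nd}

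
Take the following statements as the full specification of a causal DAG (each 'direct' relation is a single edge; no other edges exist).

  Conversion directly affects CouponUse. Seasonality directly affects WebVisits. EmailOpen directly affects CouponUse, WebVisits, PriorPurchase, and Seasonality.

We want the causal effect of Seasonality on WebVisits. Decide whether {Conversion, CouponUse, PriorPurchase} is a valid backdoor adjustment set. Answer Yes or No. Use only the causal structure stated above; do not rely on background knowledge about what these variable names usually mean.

No

Backdoor paths from Seasonality to WebVisits (paths whose first edge points into Seasonality):
  P1: Seasonality <- EmailOpen -> WebVisits
Condition 1 (no descendant of Seasonality in the set): holds — descendants of Seasonality are {WebVisits}; none are in {Conversion, CouponUse, PriorPurchase}.
Condition 2 (every backdoor path blocked by {Conversion, CouponUse, PriorPurchase}):
  P1: open — no interior node is in the conditioning set.
{Conversion, CouponUse, PriorPurchase} does not satisfy the backdoor criterion.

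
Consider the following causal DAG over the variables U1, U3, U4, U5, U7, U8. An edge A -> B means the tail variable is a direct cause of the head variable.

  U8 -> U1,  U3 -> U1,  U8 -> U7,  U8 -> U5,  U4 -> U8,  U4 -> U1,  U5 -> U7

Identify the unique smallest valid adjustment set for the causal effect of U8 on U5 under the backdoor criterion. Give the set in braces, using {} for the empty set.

Variables eligible for adjustment (non-descendants of U8, excluding U8 and U5): {U3, U4}.
Backdoor paths from U8 to U5:
  (none)
With no backdoor paths the empty set already satisfies the criterion, and it is trivially minimal.

{}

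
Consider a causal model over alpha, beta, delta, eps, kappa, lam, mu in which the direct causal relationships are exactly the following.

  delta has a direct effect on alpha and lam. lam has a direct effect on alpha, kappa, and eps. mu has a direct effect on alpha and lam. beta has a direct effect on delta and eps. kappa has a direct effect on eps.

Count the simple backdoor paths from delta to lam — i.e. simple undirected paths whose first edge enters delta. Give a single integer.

A backdoor path from delta to lam is any simple undirected path whose first edge points into delta (i.e. leaves delta via a parent).
Parents of delta: {beta}.
Enumerating:
  P1: delta <- beta -> eps <- lam
  P2: delta <- beta -> eps <- kappa <- lam
That exhausts the simple backdoor paths. Count: 2.

2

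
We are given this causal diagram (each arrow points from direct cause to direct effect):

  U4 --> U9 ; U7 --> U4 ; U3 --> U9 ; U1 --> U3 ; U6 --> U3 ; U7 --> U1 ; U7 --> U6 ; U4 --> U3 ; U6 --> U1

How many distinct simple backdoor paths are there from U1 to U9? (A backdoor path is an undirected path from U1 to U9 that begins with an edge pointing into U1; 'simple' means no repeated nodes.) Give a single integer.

A backdoor path from U1 to U9 is any simple undirected path whose first edge points into U1 (i.e. leaves U1 via a parent).
Parents of U1: {U6, U7}.
Enumerating:
  P1: U1 <- U7 -> U6 -> U3 <- U4 -> U9
  P2: U1 <- U7 -> U6 -> U3 -> U9
  P3: U1 <- U7 -> U4 -> U3 -> U9
  P4: U1 <- U7 -> U4 -> U9
  P5: U1 <- U6 <- U7 -> U4 -> U3 -> U9
  P6: U1 <- U6 <- U7 -> U4 -> U9
  P7: U1 <- U6 -> U3 <- U4 -> U9
  P8: U1 <- U6 -> U3 -> U9
That exhausts the simple backdoor paths. Count: 8.

8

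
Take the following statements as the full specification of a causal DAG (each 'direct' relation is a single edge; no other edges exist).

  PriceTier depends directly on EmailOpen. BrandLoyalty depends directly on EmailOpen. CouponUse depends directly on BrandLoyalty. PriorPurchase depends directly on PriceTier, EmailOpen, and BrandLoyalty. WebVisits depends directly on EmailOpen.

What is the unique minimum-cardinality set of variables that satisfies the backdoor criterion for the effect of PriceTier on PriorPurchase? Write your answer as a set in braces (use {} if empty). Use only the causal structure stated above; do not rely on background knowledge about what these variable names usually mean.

Variables eligible for adjustment (non-descendants of PriceTier, excluding PriceTier and PriorPurchase): {BrandLoyalty, CouponUse, EmailOpen, WebVisits}.
Backdoor paths from PriceTier to PriorPurchase:
  P1: PriceTier <- EmailOpen -> BrandLoyalty -> PriorPurchase
  P2: PriceTier <- EmailOpen -> PriorPurchase
The empty set is not sufficient: P1 (PriceTier <- EmailOpen -> BrandLoyalty -> PriorPurchase) has no collider blocking it and no conditioned non-collider, so it is open.
Try {EmailOpen}:
  P1: blocked at fork node EmailOpen ∈ conditioning set.
  P2: blocked at fork node EmailOpen ∈ conditioning set.
{EmailOpen} contains no descendant of PriceTier and blocks every backdoor path.
No other singleton works — e.g. {BrandLoyalty} leaves P2 open — so {EmailOpen} is the unique smallest valid adjustment set.

{EmailOpen}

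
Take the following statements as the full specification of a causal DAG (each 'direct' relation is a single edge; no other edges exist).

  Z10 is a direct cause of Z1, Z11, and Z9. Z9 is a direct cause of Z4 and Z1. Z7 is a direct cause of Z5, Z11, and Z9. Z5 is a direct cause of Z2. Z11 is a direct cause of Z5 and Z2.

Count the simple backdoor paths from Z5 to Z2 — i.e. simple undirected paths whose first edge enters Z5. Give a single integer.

4

A backdoor path from Z5 to Z2 is any simple undirected path whose first edge points into Z5 (i.e. leaves Z5 via a parent).
Parents of Z5: {Z11, Z7}.
Enumerating:
  P1: Z5 <- Z7 -> Z11 -> Z2
  P2: Z5 <- Z7 -> Z9 <- Z10 -> Z11 -> Z2
  P3: Z5 <- Z7 -> Z9 -> Z1 <- Z10 -> Z11 -> Z2
  P4: Z5 <- Z11 -> Z2
That exhausts the simple backdoor paths. Count: 4.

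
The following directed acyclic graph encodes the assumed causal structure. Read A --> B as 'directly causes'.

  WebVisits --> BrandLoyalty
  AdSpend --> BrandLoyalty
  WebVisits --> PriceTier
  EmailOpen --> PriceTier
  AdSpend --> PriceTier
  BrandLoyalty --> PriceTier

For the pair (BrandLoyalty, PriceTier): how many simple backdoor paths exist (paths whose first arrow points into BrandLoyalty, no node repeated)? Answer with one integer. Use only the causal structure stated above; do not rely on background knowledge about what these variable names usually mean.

A backdoor path from BrandLoyalty to PriceTier is any simple undirected path whose first edge points into BrandLoyalty (i.e. leaves BrandLoyalty via a parent).
Parents of BrandLoyalty: {AdSpend, WebVisits}.
Enumerating:
  P1: BrandLoyalty <- AdSpend -> PriceTier
  P2: BrandLoyalty <- WebVisits -> PriceTier
That exhausts the simple backdoor paths. Count: 2.

2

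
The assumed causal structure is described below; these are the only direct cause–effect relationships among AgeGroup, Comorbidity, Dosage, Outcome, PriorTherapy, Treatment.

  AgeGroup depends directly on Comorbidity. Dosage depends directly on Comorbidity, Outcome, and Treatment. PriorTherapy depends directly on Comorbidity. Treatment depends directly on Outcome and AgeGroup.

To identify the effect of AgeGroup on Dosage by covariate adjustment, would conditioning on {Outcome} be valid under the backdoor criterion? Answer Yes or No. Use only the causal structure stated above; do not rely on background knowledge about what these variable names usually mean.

Backdoor paths from AgeGroup to Dosage (paths whose first edge points into AgeGroup):
  P1: AgeGroup <- Comorbidity -> Dosage
Condition 1 (no descendant of AgeGroup in the set): holds — descendants of AgeGroup are {Dosage, Treatment}; none are in {Outcome}.
Condition 2 (every backdoor path blocked by {Outcome}):
  P1: open — no interior node is in the conditioning set.
{Outcome} does not satisfy the backdoor criterion.

No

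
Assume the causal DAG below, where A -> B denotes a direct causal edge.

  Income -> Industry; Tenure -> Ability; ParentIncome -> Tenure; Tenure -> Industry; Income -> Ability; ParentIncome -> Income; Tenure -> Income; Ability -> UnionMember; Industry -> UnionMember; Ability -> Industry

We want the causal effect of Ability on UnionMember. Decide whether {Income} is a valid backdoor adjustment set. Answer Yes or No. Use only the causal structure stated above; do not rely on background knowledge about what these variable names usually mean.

Backdoor paths from Ability to UnionMember (paths whose first edge points into Ability):
  P1: Ability <- Tenure <- ParentIncome -> Income -> Industry -> UnionMember
  P2: Ability <- Tenure -> Income -> Industry -> UnionMember
  P3: Ability <- Tenure -> Industry -> UnionMember
  P4: Ability <- Income <- ParentIncome -> Tenure -> Industry -> UnionMember
  P5: Ability <- Income <- Tenure -> Industry -> UnionMember
  P6: Ability <- Income -> Industry -> UnionMember
Condition 1 (no descendant of Ability in the set): holds — descendants of Ability are {Industry, UnionMember}; none are in {Income}.
Condition 2 (every backdoor path blocked by {Income}):
  P1: blocked at chain node Income ∈ conditioning set.
  P2: blocked at chain node Income ∈ conditioning set.
  P3: open — no interior node is in the conditioning set.
  P4: blocked at chain node Income ∈ conditioning set.
  P5: blocked at chain node Income ∈ conditioning set.
  P6: blocked at fork node Income ∈ conditioning set.
{Income} does not satisfy the backdoor criterion.

No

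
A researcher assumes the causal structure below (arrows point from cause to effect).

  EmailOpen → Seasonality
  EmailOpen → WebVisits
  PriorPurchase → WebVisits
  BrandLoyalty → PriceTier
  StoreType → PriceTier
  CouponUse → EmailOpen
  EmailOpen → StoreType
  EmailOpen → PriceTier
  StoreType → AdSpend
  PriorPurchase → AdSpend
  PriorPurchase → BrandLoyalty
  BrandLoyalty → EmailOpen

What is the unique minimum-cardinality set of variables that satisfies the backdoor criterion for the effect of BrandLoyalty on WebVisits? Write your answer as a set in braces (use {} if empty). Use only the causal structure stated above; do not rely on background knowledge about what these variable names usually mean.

Variables eligible for adjustment (non-descendants of BrandLoyalty, excluding BrandLoyalty and WebVisits): {CouponUse, PriorPurchase}.
Backdoor paths from BrandLoyalty to WebVisits:
  P1: BrandLoyalty <- PriorPurchase -> AdSpend <- StoreType <- EmailOpen -> WebVisits
  P2: BrandLoyalty <- PriorPurchase -> AdSpend <- StoreType -> PriceTier <- EmailOpen -> WebVisits
  P3: BrandLoyalty <- PriorPurchase -> WebVisits
The empty set is not sufficient: P3 (BrandLoyalty <- PriorPurchase -> WebVisits) has no collider blocking it and no conditioned non-collider, so it is open.
Try {PriorPurchase}:
  P1: blocked at fork node PriorPurchase ∈ conditioning set.
  P2: blocked at fork node PriorPurchase ∈ conditioning set.
  P3: blocked at fork node PriorPurchase ∈ conditioning set.
{PriorPurchase} contains no descendant of BrandLoyalty and blocks every backdoor path.
No other singleton works — e.g. {CouponUse} leaves P3 open — so {PriorPurchase} is the unique smallest valid adjustment set.

{PriorPurchase}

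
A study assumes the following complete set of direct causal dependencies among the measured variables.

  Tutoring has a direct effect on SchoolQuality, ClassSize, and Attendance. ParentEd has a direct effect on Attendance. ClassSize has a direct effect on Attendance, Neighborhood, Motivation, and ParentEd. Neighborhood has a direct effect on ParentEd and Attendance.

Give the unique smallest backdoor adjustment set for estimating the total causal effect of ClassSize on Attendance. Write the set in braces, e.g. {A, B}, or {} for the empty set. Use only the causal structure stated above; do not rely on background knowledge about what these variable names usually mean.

{Tutoring}

Variables eligible for adjustment (non-descendants of ClassSize, excluding ClassSize and Attendance): {SchoolQuality, Tutoring}.
Backdoor paths from ClassSize to Attendance:
  P1: ClassSize <- Tutoring -> Attendance
The empty set is not sufficient: P1 (ClassSize <- Tutoring -> Attendance) has no collider blocking it and no conditioned non-collider, so it is open.
Try {Tutoring}:
  P1: blocked at fork node Tutoring ∈ conditioning set.
{Tutoring} contains no descendant of ClassSize and blocks every backdoor path.
No other singleton works — e.g. {SchoolQuality} leaves P1 open — so {Tutoring} is the unique smallest valid adjustment set.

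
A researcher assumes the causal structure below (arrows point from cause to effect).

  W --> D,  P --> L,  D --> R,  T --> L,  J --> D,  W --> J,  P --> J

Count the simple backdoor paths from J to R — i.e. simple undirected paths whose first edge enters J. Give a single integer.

1

A backdoor path from J to R is any simple undirected path whose first edge points into J (i.e. leaves J via a parent).
Parents of J: {P, W}.
Enumerating:
  P1: J <- W -> D -> R
That exhausts the simple backdoor paths. Count: 1.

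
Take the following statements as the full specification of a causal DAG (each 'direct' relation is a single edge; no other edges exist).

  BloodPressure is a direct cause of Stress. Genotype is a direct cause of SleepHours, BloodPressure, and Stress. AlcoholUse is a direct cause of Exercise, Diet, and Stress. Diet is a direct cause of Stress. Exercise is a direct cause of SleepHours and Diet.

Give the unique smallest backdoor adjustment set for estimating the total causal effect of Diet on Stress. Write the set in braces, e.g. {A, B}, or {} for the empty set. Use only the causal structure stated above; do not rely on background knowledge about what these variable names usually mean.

{AlcoholUse}

Variables eligible for adjustment (non-descendants of Diet, excluding Diet and Stress): {AlcoholUse, BloodPressure, Exercise, Genotype, SleepHours}.
Backdoor paths from Diet to Stress:
  P1: Diet <- AlcoholUse -> Exercise -> SleepHours <- Genotype -> BloodPressure -> Stress
  P2: Diet <- AlcoholUse -> Exercise -> SleepHours <- Genotype -> Stress
  P3: Diet <- AlcoholUse -> Stress
  P4: Diet <- Exercise <- AlcoholUse -> Stress
  P5: Diet <- Exercise -> SleepHours <- Genotype -> BloodPressure -> Stress
  P6: Diet <- Exercise -> SleepHours <- Genotype -> Stress
The empty set is not sufficient: P3 (Diet <- AlcoholUse -> Stress) has no collider blocking it and no conditioned non-collider, so it is open.
Try {AlcoholUse}:
  P1: blocked at fork node AlcoholUse ∈ conditioning set.
  P2: blocked at fork node AlcoholUse ∈ conditioning set.
  P3: blocked at fork node AlcoholUse ∈ conditioning set.
  P4: blocked at fork node AlcoholUse ∈ conditioning set.
  P5: blocked at collider SleepHours (neither it nor any descendant is in the conditioning set).
  P6: blocked at collider SleepHours (neither it nor any descendant is in the conditioning set).
{AlcoholUse} contains no descendant of Diet and blocks every backdoor path.
No other singleton works — e.g. {Genotype} leaves P3 open — so {AlcoholUse} is the unique smallest valid adjustment set.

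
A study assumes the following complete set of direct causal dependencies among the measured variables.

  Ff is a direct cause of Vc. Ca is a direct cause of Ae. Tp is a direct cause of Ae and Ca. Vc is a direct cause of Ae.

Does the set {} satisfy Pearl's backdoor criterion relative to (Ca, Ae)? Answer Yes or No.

No

Backdoor paths from Ca to Ae (paths whose first edge points into Ca):
  P1: Ca <- Tp -> Ae
Condition 1 (no descendant of Ca in the set): holds — descendants of Ca are {Ae}; none are in {}.
Condition 2 (every backdoor path blocked by {}):
  P1: open — no interior node is in the conditioning set.
{} does not satisfy the backdoor criterion.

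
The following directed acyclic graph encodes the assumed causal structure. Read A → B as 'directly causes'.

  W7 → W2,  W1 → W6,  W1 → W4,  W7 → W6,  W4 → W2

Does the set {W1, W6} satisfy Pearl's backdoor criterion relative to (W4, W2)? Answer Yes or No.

Backdoor paths from W4 to W2 (paths whose first edge points into W4):
  P1: W4 <- W1 -> W6 <- W7 -> W2
Condition 1 (no descendant of W4 in the set): holds — descendants of W4 are {W2}; none are in {W1, W6}.
Condition 2 (every backdoor path blocked by {W1, W6}):
  P1: blocked at fork node W1 ∈ conditioning set.
{W1, W6} satisfies the backdoor criterion.

Yes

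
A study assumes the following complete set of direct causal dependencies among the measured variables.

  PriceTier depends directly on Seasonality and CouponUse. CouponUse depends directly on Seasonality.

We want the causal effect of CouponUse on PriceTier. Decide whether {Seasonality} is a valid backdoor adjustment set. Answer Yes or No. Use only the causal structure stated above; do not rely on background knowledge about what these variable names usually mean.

Yes

Backdoor paths from CouponUse to PriceTier (paths whose first edge points into CouponUse):
  P1: CouponUse <- Seasonality -> PriceTier
Condition 1 (no descendant of CouponUse in the set): holds — descendants of CouponUse are {PriceTier}; none are in {Seasonality}.
Condition 2 (every backdoor path blocked by {Seasonality}):
  P1: blocked at fork node Seasonality ∈ conditioning set.
{Seasonality} satisfies the backdoor criterion.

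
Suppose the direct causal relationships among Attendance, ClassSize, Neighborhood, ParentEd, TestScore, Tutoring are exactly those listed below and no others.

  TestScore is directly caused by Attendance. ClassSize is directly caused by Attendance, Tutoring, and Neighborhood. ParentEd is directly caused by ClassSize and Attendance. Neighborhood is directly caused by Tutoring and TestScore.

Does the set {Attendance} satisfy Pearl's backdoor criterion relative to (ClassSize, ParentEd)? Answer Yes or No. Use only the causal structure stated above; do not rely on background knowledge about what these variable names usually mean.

Backdoor paths from ClassSize to ParentEd (paths whose first edge points into ClassSize):
  P1: ClassSize <- Tutoring -> Neighborhood <- TestScore <- Attendance -> ParentEd
  P2: ClassSize <- Attendance -> ParentEd
  P3: ClassSize <- Neighborhood <- TestScore <- Attendance -> ParentEd
Condition 1 (no descendant of ClassSize in the set): holds — descendants of ClassSize are {ParentEd}; none are in {Attendance}.
Condition 2 (every backdoor path blocked by {Attendance}):
  P1: blocked at collider Neighborhood (neither it nor any descendant is in the conditioning set).
  P2: blocked at fork node Attendance ∈ conditioning set.
  P3: blocked at fork node Attendance ∈ conditioning set.
{Attendance} satisfies the backdoor criterion.

Yes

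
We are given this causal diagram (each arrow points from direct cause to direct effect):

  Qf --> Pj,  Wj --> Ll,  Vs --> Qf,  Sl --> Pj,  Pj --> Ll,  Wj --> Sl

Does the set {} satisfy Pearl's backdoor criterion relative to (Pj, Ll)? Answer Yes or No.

No

Backdoor paths from Pj to Ll (paths whose first edge points into Pj):
  P1: Pj <- Sl <- Wj -> Ll
Condition 1 (no descendant of Pj in the set): holds — descendants of Pj are {Ll}; none are in {}.
Condition 2 (every backdoor path blocked by {}):
  P1: open — no interior node is in the conditioning set.
{} does not satisfy the backdoor criterion.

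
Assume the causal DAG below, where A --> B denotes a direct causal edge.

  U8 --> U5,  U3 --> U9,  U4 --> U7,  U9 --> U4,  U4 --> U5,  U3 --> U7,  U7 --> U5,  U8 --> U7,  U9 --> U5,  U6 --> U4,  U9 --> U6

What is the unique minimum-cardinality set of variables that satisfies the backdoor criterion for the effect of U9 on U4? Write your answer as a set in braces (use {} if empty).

Variables eligible for adjustment (non-descendants of U9, excluding U9 and U4): {U3, U8}.
Backdoor paths from U9 to U4:
  P1: U9 <- U3 -> U7 <- U8 -> U5 <- U4
  P2: U9 <- U3 -> U7 <- U4
  P3: U9 <- U3 -> U7 -> U5 <- U4
Each backdoor path contains an unconditioned collider, so every path is already blocked with the empty conditioning set:
  P1: blocked at collider U7 (neither it nor any descendant is in the conditioning set).
  P2: blocked at collider U7 (neither it nor any descendant is in the conditioning set).
  P3: blocked at collider U5 (neither it nor any descendant is in the conditioning set).
The empty set is therefore the unique smallest valid set.

{}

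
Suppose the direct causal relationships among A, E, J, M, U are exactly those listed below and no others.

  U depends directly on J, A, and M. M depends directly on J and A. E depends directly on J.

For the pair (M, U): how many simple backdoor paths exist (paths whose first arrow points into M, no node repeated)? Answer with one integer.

A backdoor path from M to U is any simple undirected path whose first edge points into M (i.e. leaves M via a parent).
Parents of M: {A, J}.
Enumerating:
  P1: M <- J -> U
  P2: M <- A -> U
That exhausts the simple backdoor paths. Count: 2.

2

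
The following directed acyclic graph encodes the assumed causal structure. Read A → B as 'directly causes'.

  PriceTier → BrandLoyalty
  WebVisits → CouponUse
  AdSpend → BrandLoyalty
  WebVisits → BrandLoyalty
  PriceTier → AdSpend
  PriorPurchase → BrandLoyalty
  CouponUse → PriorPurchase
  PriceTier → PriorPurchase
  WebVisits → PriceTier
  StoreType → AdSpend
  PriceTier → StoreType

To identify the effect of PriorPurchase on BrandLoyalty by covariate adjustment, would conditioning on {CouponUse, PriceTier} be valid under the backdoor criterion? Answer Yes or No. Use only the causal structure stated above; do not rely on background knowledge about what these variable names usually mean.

Yes

Backdoor paths from PriorPurchase to BrandLoyalty (paths whose first edge points into PriorPurchase):
  P1: PriorPurchase <- CouponUse <- WebVisits -> PriceTier -> StoreType -> AdSpend -> BrandLoyalty
  P2: PriorPurchase <- CouponUse <- WebVisits -> PriceTier -> AdSpend -> BrandLoyalty
  P3: PriorPurchase <- CouponUse <- WebVisits -> PriceTier -> BrandLoyalty
  P4: PriorPurchase <- CouponUse <- WebVisits -> BrandLoyalty
  P5: PriorPurchase <- PriceTier <- WebVisits -> BrandLoyalty
  P6: PriorPurchase <- PriceTier -> StoreType -> AdSpend -> BrandLoyalty
  P7: PriorPurchase <- PriceTier -> AdSpend -> BrandLoyalty
  P8: PriorPurchase <- PriceTier -> BrandLoyalty
Condition 1 (no descendant of PriorPurchase in the set): holds — descendants of PriorPurchase are {BrandLoyalty}; none are in {CouponUse, PriceTier}.
Condition 2 (every backdoor path blocked by {CouponUse, PriceTier}):
  P1: blocked at chain node CouponUse ∈ conditioning set.
  P2: blocked at chain node CouponUse ∈ conditioning set.
  P3: blocked at chain node CouponUse ∈ conditioning set.
  P4: blocked at chain node CouponUse ∈ conditioning set.
  P5: blocked at chain node PriceTier ∈ conditioning set.
  P6: blocked at fork node PriceTier ∈ conditioning set.
  P7: blocked at fork node PriceTier ∈ conditioning set.
  P8: blocked at fork node PriceTier ∈ conditioning set.
{CouponUse, PriceTier} satisfies the backdoor criterion.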